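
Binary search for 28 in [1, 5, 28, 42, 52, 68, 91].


Step 1: lo=0, hi=6, mid=3, val=42
Step 2: lo=0, hi=2, mid=1, val=5
Step 3: lo=2, hi=2, mid=2, val=28

Found at index 2


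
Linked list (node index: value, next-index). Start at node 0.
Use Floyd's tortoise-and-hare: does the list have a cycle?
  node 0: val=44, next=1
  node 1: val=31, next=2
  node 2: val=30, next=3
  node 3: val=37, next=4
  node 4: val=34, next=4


Floyd's tortoise (slow, +1) and hare (fast, +2):
  init: slow=0, fast=0
  step 1: slow=1, fast=2
  step 2: slow=2, fast=4
  step 3: slow=3, fast=4
  step 4: slow=4, fast=4
  slow == fast at node 4: cycle detected

Cycle: yes


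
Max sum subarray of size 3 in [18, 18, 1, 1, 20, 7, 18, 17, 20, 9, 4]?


[0:3]: 37
[1:4]: 20
[2:5]: 22
[3:6]: 28
[4:7]: 45
[5:8]: 42
[6:9]: 55
[7:10]: 46
[8:11]: 33

Max: 55 at [6:9]


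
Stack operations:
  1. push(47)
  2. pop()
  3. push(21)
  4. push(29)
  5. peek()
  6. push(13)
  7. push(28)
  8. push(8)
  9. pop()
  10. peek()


push(47) -> [47]
pop()->47, []
push(21) -> [21]
push(29) -> [21, 29]
peek()->29
push(13) -> [21, 29, 13]
push(28) -> [21, 29, 13, 28]
push(8) -> [21, 29, 13, 28, 8]
pop()->8, [21, 29, 13, 28]
peek()->28

Final stack: [21, 29, 13, 28]


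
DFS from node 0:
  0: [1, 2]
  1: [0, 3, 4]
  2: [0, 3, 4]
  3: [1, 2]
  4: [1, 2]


Visit 0, push [2, 1]
Visit 1, push [4, 3]
Visit 3, push [2]
Visit 2, push [4]
Visit 4, push []

DFS order: [0, 1, 3, 2, 4]


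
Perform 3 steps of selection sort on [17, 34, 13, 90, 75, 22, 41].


Initial: [17, 34, 13, 90, 75, 22, 41]
Step 1: min=13 at 2
  Swap: [13, 34, 17, 90, 75, 22, 41]
Step 2: min=17 at 2
  Swap: [13, 17, 34, 90, 75, 22, 41]
Step 3: min=22 at 5
  Swap: [13, 17, 22, 90, 75, 34, 41]

After 3 steps: [13, 17, 22, 90, 75, 34, 41]


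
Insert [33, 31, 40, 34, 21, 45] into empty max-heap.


Insert 33: [33]
Insert 31: [33, 31]
Insert 40: [40, 31, 33]
Insert 34: [40, 34, 33, 31]
Insert 21: [40, 34, 33, 31, 21]
Insert 45: [45, 34, 40, 31, 21, 33]

Final heap: [45, 34, 40, 31, 21, 33]


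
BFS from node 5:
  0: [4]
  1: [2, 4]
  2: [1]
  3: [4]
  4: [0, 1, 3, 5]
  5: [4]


Visit 5, enqueue [4]
Visit 4, enqueue [0, 1, 3]
Visit 0, enqueue []
Visit 1, enqueue [2]
Visit 3, enqueue []
Visit 2, enqueue []

BFS order: [5, 4, 0, 1, 3, 2]


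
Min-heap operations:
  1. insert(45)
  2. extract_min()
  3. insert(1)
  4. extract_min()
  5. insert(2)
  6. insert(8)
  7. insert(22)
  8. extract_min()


insert(45) -> [45]
extract_min()->45, []
insert(1) -> [1]
extract_min()->1, []
insert(2) -> [2]
insert(8) -> [2, 8]
insert(22) -> [2, 8, 22]
extract_min()->2, [8, 22]

Final heap: [8, 22]


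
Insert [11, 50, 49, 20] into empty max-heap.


Insert 11: [11]
Insert 50: [50, 11]
Insert 49: [50, 11, 49]
Insert 20: [50, 20, 49, 11]

Final heap: [50, 20, 49, 11]


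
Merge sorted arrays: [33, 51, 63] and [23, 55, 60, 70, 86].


Take 23 from B
Take 33 from A
Take 51 from A
Take 55 from B
Take 60 from B
Take 63 from A

Merged: [23, 33, 51, 55, 60, 63, 70, 86]


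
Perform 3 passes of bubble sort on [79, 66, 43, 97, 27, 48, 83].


Initial: [79, 66, 43, 97, 27, 48, 83]
Pass 1: [66, 43, 79, 27, 48, 83, 97] (5 swaps)
Pass 2: [43, 66, 27, 48, 79, 83, 97] (3 swaps)
Pass 3: [43, 27, 48, 66, 79, 83, 97] (2 swaps)

After 3 passes: [43, 27, 48, 66, 79, 83, 97]


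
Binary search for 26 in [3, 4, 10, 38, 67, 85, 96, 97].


Step 1: lo=0, hi=7, mid=3, val=38
Step 2: lo=0, hi=2, mid=1, val=4
Step 3: lo=2, hi=2, mid=2, val=10

Not found


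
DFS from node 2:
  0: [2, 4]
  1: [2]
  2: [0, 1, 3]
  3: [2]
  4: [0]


Visit 2, push [3, 1, 0]
Visit 0, push [4]
Visit 4, push []
Visit 1, push []
Visit 3, push []

DFS order: [2, 0, 4, 1, 3]


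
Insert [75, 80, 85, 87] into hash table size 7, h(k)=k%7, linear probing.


Insert 75: h=5 -> slot 5
Insert 80: h=3 -> slot 3
Insert 85: h=1 -> slot 1
Insert 87: h=3, 1 probes -> slot 4

Table: [None, 85, None, 80, 87, 75, None]


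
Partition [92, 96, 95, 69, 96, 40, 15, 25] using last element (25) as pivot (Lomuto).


Pivot: 25
  15 <= 25: swap -> [15, 96, 95, 69, 96, 40, 92, 25]
Place pivot at 1: [15, 25, 95, 69, 96, 40, 92, 96]

Partitioned: [15, 25, 95, 69, 96, 40, 92, 96]


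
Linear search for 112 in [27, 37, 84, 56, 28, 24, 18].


i=0: 27!=112
i=1: 37!=112
i=2: 84!=112
i=3: 56!=112
i=4: 28!=112
i=5: 24!=112
i=6: 18!=112

Not found, 7 comps


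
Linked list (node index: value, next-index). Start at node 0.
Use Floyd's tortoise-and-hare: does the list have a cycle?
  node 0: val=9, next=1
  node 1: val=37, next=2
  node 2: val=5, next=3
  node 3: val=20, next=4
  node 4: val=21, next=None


Floyd's tortoise (slow, +1) and hare (fast, +2):
  init: slow=0, fast=0
  step 1: slow=1, fast=2
  step 2: slow=2, fast=4
  step 3: fast -> None, no cycle

Cycle: no


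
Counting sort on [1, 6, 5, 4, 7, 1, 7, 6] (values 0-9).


Input: [1, 6, 5, 4, 7, 1, 7, 6]
Counts: [0, 2, 0, 0, 1, 1, 2, 2, 0, 0]

Sorted: [1, 1, 4, 5, 6, 6, 7, 7]


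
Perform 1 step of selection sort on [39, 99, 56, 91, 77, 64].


Initial: [39, 99, 56, 91, 77, 64]
Step 1: min=39 at 0
  Swap: [39, 99, 56, 91, 77, 64]

After 1 step: [39, 99, 56, 91, 77, 64]


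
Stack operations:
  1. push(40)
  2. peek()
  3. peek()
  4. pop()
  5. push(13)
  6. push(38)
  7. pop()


push(40) -> [40]
peek()->40
peek()->40
pop()->40, []
push(13) -> [13]
push(38) -> [13, 38]
pop()->38, [13]

Final stack: [13]


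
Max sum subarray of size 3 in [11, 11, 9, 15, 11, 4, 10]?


[0:3]: 31
[1:4]: 35
[2:5]: 35
[3:6]: 30
[4:7]: 25

Max: 35 at [1:4]


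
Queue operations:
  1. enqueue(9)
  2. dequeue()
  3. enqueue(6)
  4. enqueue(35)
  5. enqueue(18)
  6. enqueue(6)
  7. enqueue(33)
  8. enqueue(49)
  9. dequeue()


enqueue(9) -> [9]
dequeue()->9, []
enqueue(6) -> [6]
enqueue(35) -> [6, 35]
enqueue(18) -> [6, 35, 18]
enqueue(6) -> [6, 35, 18, 6]
enqueue(33) -> [6, 35, 18, 6, 33]
enqueue(49) -> [6, 35, 18, 6, 33, 49]
dequeue()->6, [35, 18, 6, 33, 49]

Final queue: [35, 18, 6, 33, 49]


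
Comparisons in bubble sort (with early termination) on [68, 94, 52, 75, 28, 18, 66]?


Algorithm: bubble sort (with early termination)
Input: [68, 94, 52, 75, 28, 18, 66]
Sorted: [18, 28, 52, 66, 68, 75, 94]

21


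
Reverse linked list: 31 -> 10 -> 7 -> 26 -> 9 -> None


Step 1: curr=31, set curr.next=prev(None) | reversed so far: 31
Step 2: curr=10, set curr.next=prev(31) | reversed so far: 10 -> 31
Step 3: curr=7, set curr.next=prev(10) | reversed so far: 7 -> 10 -> 31
Step 4: curr=26, set curr.next=prev(7) | reversed so far: 26 -> 7 -> 10 -> 31
Step 5: curr=9, set curr.next=prev(26) | reversed so far: 9 -> 26 -> 7 -> 10 -> 31

9 -> 26 -> 7 -> 10 -> 31 -> None


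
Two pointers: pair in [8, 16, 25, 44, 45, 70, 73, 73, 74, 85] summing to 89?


lo=0(8)+hi=9(85)=93
lo=0(8)+hi=8(74)=82
lo=1(16)+hi=8(74)=90
lo=1(16)+hi=7(73)=89

Yes: 16+73=89


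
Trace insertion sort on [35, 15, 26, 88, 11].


Initial: [35, 15, 26, 88, 11]
Insert 15: [15, 35, 26, 88, 11]
Insert 26: [15, 26, 35, 88, 11]
Insert 88: [15, 26, 35, 88, 11]
Insert 11: [11, 15, 26, 35, 88]

Sorted: [11, 15, 26, 35, 88]


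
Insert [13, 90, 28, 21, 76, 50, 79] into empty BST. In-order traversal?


Insert 13: root
Insert 90: R from 13
Insert 28: R from 13 -> L from 90
Insert 21: R from 13 -> L from 90 -> L from 28
Insert 76: R from 13 -> L from 90 -> R from 28
Insert 50: R from 13 -> L from 90 -> R from 28 -> L from 76
Insert 79: R from 13 -> L from 90 -> R from 28 -> R from 76

In-order: [13, 21, 28, 50, 76, 79, 90]


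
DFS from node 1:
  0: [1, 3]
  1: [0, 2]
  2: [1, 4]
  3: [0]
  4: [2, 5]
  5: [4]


Visit 1, push [2, 0]
Visit 0, push [3]
Visit 3, push []
Visit 2, push [4]
Visit 4, push [5]
Visit 5, push []

DFS order: [1, 0, 3, 2, 4, 5]


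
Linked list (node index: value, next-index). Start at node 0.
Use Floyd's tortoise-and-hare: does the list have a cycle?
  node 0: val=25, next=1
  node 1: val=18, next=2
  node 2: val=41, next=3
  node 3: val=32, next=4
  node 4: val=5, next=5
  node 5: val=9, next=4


Floyd's tortoise (slow, +1) and hare (fast, +2):
  init: slow=0, fast=0
  step 1: slow=1, fast=2
  step 2: slow=2, fast=4
  step 3: slow=3, fast=4
  step 4: slow=4, fast=4
  slow == fast at node 4: cycle detected

Cycle: yes


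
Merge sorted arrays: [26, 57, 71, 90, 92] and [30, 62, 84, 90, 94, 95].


Take 26 from A
Take 30 from B
Take 57 from A
Take 62 from B
Take 71 from A
Take 84 from B
Take 90 from A
Take 90 from B
Take 92 from A

Merged: [26, 30, 57, 62, 71, 84, 90, 90, 92, 94, 95]


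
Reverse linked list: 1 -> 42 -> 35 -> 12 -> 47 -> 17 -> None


Step 1: curr=1, set curr.next=prev(None) | reversed so far: 1
Step 2: curr=42, set curr.next=prev(1) | reversed so far: 42 -> 1
Step 3: curr=35, set curr.next=prev(42) | reversed so far: 35 -> 42 -> 1
Step 4: curr=12, set curr.next=prev(35) | reversed so far: 12 -> 35 -> 42 -> 1
Step 5: curr=47, set curr.next=prev(12) | reversed so far: 47 -> 12 -> 35 -> 42 -> 1
Step 6: curr=17, set curr.next=prev(47) | reversed so far: 17 -> 47 -> 12 -> 35 -> 42 -> 1

17 -> 47 -> 12 -> 35 -> 42 -> 1 -> None


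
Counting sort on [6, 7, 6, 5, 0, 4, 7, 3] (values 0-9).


Input: [6, 7, 6, 5, 0, 4, 7, 3]
Counts: [1, 0, 0, 1, 1, 1, 2, 2, 0, 0]

Sorted: [0, 3, 4, 5, 6, 6, 7, 7]


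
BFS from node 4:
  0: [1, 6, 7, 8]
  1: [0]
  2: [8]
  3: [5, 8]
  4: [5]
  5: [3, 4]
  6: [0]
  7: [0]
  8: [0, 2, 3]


Visit 4, enqueue [5]
Visit 5, enqueue [3]
Visit 3, enqueue [8]
Visit 8, enqueue [0, 2]
Visit 0, enqueue [1, 6, 7]
Visit 2, enqueue []
Visit 1, enqueue []
Visit 6, enqueue []
Visit 7, enqueue []

BFS order: [4, 5, 3, 8, 0, 2, 1, 6, 7]


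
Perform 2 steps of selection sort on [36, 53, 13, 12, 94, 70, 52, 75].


Initial: [36, 53, 13, 12, 94, 70, 52, 75]
Step 1: min=12 at 3
  Swap: [12, 53, 13, 36, 94, 70, 52, 75]
Step 2: min=13 at 2
  Swap: [12, 13, 53, 36, 94, 70, 52, 75]

After 2 steps: [12, 13, 53, 36, 94, 70, 52, 75]


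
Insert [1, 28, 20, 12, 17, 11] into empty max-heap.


Insert 1: [1]
Insert 28: [28, 1]
Insert 20: [28, 1, 20]
Insert 12: [28, 12, 20, 1]
Insert 17: [28, 17, 20, 1, 12]
Insert 11: [28, 17, 20, 1, 12, 11]

Final heap: [28, 17, 20, 1, 12, 11]


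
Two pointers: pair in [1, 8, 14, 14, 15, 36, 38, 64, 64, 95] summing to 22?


lo=0(1)+hi=9(95)=96
lo=0(1)+hi=8(64)=65
lo=0(1)+hi=7(64)=65
lo=0(1)+hi=6(38)=39
lo=0(1)+hi=5(36)=37
lo=0(1)+hi=4(15)=16
lo=1(8)+hi=4(15)=23
lo=1(8)+hi=3(14)=22

Yes: 8+14=22


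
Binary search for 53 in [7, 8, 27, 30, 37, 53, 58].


Step 1: lo=0, hi=6, mid=3, val=30
Step 2: lo=4, hi=6, mid=5, val=53

Found at index 5


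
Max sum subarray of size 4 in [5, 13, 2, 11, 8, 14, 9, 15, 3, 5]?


[0:4]: 31
[1:5]: 34
[2:6]: 35
[3:7]: 42
[4:8]: 46
[5:9]: 41
[6:10]: 32

Max: 46 at [4:8]


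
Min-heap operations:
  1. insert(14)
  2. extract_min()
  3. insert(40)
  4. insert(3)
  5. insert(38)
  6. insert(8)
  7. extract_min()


insert(14) -> [14]
extract_min()->14, []
insert(40) -> [40]
insert(3) -> [3, 40]
insert(38) -> [3, 40, 38]
insert(8) -> [3, 8, 38, 40]
extract_min()->3, [8, 40, 38]

Final heap: [8, 40, 38]


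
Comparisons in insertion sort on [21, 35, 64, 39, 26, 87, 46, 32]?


Algorithm: insertion sort
Input: [21, 35, 64, 39, 26, 87, 46, 32]
Sorted: [21, 26, 32, 35, 39, 46, 64, 87]

18


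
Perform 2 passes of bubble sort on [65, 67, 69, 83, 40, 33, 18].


Initial: [65, 67, 69, 83, 40, 33, 18]
Pass 1: [65, 67, 69, 40, 33, 18, 83] (3 swaps)
Pass 2: [65, 67, 40, 33, 18, 69, 83] (3 swaps)

After 2 passes: [65, 67, 40, 33, 18, 69, 83]


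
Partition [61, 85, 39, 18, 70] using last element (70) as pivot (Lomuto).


Pivot: 70
  61 <= 70: advance i (no swap)
  39 <= 70: swap -> [61, 39, 85, 18, 70]
  18 <= 70: swap -> [61, 39, 18, 85, 70]
Place pivot at 3: [61, 39, 18, 70, 85]

Partitioned: [61, 39, 18, 70, 85]


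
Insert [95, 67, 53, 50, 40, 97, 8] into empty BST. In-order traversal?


Insert 95: root
Insert 67: L from 95
Insert 53: L from 95 -> L from 67
Insert 50: L from 95 -> L from 67 -> L from 53
Insert 40: L from 95 -> L from 67 -> L from 53 -> L from 50
Insert 97: R from 95
Insert 8: L from 95 -> L from 67 -> L from 53 -> L from 50 -> L from 40

In-order: [8, 40, 50, 53, 67, 95, 97]


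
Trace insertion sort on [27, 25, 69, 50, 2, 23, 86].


Initial: [27, 25, 69, 50, 2, 23, 86]
Insert 25: [25, 27, 69, 50, 2, 23, 86]
Insert 69: [25, 27, 69, 50, 2, 23, 86]
Insert 50: [25, 27, 50, 69, 2, 23, 86]
Insert 2: [2, 25, 27, 50, 69, 23, 86]
Insert 23: [2, 23, 25, 27, 50, 69, 86]
Insert 86: [2, 23, 25, 27, 50, 69, 86]

Sorted: [2, 23, 25, 27, 50, 69, 86]


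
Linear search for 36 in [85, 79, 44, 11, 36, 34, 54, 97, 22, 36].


i=0: 85!=36
i=1: 79!=36
i=2: 44!=36
i=3: 11!=36
i=4: 36==36 found!

Found at 4, 5 comps


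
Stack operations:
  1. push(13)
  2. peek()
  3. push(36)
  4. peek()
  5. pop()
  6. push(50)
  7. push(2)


push(13) -> [13]
peek()->13
push(36) -> [13, 36]
peek()->36
pop()->36, [13]
push(50) -> [13, 50]
push(2) -> [13, 50, 2]

Final stack: [13, 50, 2]


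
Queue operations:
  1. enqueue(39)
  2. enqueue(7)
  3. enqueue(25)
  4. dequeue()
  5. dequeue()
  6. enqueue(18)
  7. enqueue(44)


enqueue(39) -> [39]
enqueue(7) -> [39, 7]
enqueue(25) -> [39, 7, 25]
dequeue()->39, [7, 25]
dequeue()->7, [25]
enqueue(18) -> [25, 18]
enqueue(44) -> [25, 18, 44]

Final queue: [25, 18, 44]


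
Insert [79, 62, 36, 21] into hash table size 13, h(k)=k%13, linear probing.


Insert 79: h=1 -> slot 1
Insert 62: h=10 -> slot 10
Insert 36: h=10, 1 probes -> slot 11
Insert 21: h=8 -> slot 8

Table: [None, 79, None, None, None, None, None, None, 21, None, 62, 36, None]


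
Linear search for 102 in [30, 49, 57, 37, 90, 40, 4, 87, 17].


i=0: 30!=102
i=1: 49!=102
i=2: 57!=102
i=3: 37!=102
i=4: 90!=102
i=5: 40!=102
i=6: 4!=102
i=7: 87!=102
i=8: 17!=102

Not found, 9 comps


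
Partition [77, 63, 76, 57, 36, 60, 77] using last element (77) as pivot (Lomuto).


Pivot: 77
  77 <= 77: advance i (no swap)
  63 <= 77: advance i (no swap)
  76 <= 77: advance i (no swap)
  57 <= 77: advance i (no swap)
  36 <= 77: advance i (no swap)
  60 <= 77: advance i (no swap)
Place pivot at 6: [77, 63, 76, 57, 36, 60, 77]

Partitioned: [77, 63, 76, 57, 36, 60, 77]


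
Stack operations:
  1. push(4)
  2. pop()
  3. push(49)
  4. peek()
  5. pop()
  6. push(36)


push(4) -> [4]
pop()->4, []
push(49) -> [49]
peek()->49
pop()->49, []
push(36) -> [36]

Final stack: [36]


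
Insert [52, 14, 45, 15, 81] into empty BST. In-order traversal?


Insert 52: root
Insert 14: L from 52
Insert 45: L from 52 -> R from 14
Insert 15: L from 52 -> R from 14 -> L from 45
Insert 81: R from 52

In-order: [14, 15, 45, 52, 81]


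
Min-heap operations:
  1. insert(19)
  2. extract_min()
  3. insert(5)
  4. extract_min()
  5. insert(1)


insert(19) -> [19]
extract_min()->19, []
insert(5) -> [5]
extract_min()->5, []
insert(1) -> [1]

Final heap: [1]


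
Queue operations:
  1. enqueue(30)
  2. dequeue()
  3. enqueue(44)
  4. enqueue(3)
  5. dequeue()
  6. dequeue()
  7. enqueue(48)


enqueue(30) -> [30]
dequeue()->30, []
enqueue(44) -> [44]
enqueue(3) -> [44, 3]
dequeue()->44, [3]
dequeue()->3, []
enqueue(48) -> [48]

Final queue: [48]


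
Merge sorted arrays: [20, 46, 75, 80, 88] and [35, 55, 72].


Take 20 from A
Take 35 from B
Take 46 from A
Take 55 from B
Take 72 from B

Merged: [20, 35, 46, 55, 72, 75, 80, 88]


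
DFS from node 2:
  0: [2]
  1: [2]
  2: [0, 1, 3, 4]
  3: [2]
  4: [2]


Visit 2, push [4, 3, 1, 0]
Visit 0, push []
Visit 1, push []
Visit 3, push []
Visit 4, push []

DFS order: [2, 0, 1, 3, 4]


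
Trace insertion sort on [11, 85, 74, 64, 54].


Initial: [11, 85, 74, 64, 54]
Insert 85: [11, 85, 74, 64, 54]
Insert 74: [11, 74, 85, 64, 54]
Insert 64: [11, 64, 74, 85, 54]
Insert 54: [11, 54, 64, 74, 85]

Sorted: [11, 54, 64, 74, 85]


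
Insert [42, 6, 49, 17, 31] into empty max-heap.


Insert 42: [42]
Insert 6: [42, 6]
Insert 49: [49, 6, 42]
Insert 17: [49, 17, 42, 6]
Insert 31: [49, 31, 42, 6, 17]

Final heap: [49, 31, 42, 6, 17]


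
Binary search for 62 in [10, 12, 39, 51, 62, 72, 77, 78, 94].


Step 1: lo=0, hi=8, mid=4, val=62

Found at index 4


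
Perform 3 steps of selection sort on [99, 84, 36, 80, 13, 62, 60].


Initial: [99, 84, 36, 80, 13, 62, 60]
Step 1: min=13 at 4
  Swap: [13, 84, 36, 80, 99, 62, 60]
Step 2: min=36 at 2
  Swap: [13, 36, 84, 80, 99, 62, 60]
Step 3: min=60 at 6
  Swap: [13, 36, 60, 80, 99, 62, 84]

After 3 steps: [13, 36, 60, 80, 99, 62, 84]


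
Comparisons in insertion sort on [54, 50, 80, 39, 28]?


Algorithm: insertion sort
Input: [54, 50, 80, 39, 28]
Sorted: [28, 39, 50, 54, 80]

9


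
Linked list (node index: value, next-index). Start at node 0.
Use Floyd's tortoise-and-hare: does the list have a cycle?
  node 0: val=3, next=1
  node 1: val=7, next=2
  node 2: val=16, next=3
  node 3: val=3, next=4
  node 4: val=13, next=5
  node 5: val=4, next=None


Floyd's tortoise (slow, +1) and hare (fast, +2):
  init: slow=0, fast=0
  step 1: slow=1, fast=2
  step 2: slow=2, fast=4
  step 3: fast 4->5->None, no cycle

Cycle: no


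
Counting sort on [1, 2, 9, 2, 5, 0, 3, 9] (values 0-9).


Input: [1, 2, 9, 2, 5, 0, 3, 9]
Counts: [1, 1, 2, 1, 0, 1, 0, 0, 0, 2]

Sorted: [0, 1, 2, 2, 3, 5, 9, 9]


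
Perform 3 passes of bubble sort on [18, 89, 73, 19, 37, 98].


Initial: [18, 89, 73, 19, 37, 98]
Pass 1: [18, 73, 19, 37, 89, 98] (3 swaps)
Pass 2: [18, 19, 37, 73, 89, 98] (2 swaps)
Pass 3: [18, 19, 37, 73, 89, 98] (0 swaps)

After 3 passes: [18, 19, 37, 73, 89, 98]


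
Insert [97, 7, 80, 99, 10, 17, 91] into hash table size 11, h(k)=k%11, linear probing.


Insert 97: h=9 -> slot 9
Insert 7: h=7 -> slot 7
Insert 80: h=3 -> slot 3
Insert 99: h=0 -> slot 0
Insert 10: h=10 -> slot 10
Insert 17: h=6 -> slot 6
Insert 91: h=3, 1 probes -> slot 4

Table: [99, None, None, 80, 91, None, 17, 7, None, 97, 10]


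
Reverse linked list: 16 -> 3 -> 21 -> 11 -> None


Step 1: curr=16, set curr.next=prev(None) | reversed so far: 16
Step 2: curr=3, set curr.next=prev(16) | reversed so far: 3 -> 16
Step 3: curr=21, set curr.next=prev(3) | reversed so far: 21 -> 3 -> 16
Step 4: curr=11, set curr.next=prev(21) | reversed so far: 11 -> 21 -> 3 -> 16

11 -> 21 -> 3 -> 16 -> None


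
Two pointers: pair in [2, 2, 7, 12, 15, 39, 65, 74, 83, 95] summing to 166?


lo=0(2)+hi=9(95)=97
lo=1(2)+hi=9(95)=97
lo=2(7)+hi=9(95)=102
lo=3(12)+hi=9(95)=107
lo=4(15)+hi=9(95)=110
lo=5(39)+hi=9(95)=134
lo=6(65)+hi=9(95)=160
lo=7(74)+hi=9(95)=169
lo=7(74)+hi=8(83)=157

No pair found


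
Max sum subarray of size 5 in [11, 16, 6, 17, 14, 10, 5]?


[0:5]: 64
[1:6]: 63
[2:7]: 52

Max: 64 at [0:5]


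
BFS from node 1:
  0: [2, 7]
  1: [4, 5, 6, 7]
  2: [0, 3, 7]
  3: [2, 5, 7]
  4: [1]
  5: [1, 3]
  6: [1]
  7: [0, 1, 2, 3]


Visit 1, enqueue [4, 5, 6, 7]
Visit 4, enqueue []
Visit 5, enqueue [3]
Visit 6, enqueue []
Visit 7, enqueue [0, 2]
Visit 3, enqueue []
Visit 0, enqueue []
Visit 2, enqueue []

BFS order: [1, 4, 5, 6, 7, 3, 0, 2]


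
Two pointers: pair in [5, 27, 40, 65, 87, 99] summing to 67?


lo=0(5)+hi=5(99)=104
lo=0(5)+hi=4(87)=92
lo=0(5)+hi=3(65)=70
lo=0(5)+hi=2(40)=45
lo=1(27)+hi=2(40)=67

Yes: 27+40=67


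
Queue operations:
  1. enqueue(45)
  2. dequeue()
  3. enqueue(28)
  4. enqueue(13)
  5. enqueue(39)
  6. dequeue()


enqueue(45) -> [45]
dequeue()->45, []
enqueue(28) -> [28]
enqueue(13) -> [28, 13]
enqueue(39) -> [28, 13, 39]
dequeue()->28, [13, 39]

Final queue: [13, 39]


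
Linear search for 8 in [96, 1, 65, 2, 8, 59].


i=0: 96!=8
i=1: 1!=8
i=2: 65!=8
i=3: 2!=8
i=4: 8==8 found!

Found at 4, 5 comps


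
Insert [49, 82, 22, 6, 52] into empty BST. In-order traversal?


Insert 49: root
Insert 82: R from 49
Insert 22: L from 49
Insert 6: L from 49 -> L from 22
Insert 52: R from 49 -> L from 82

In-order: [6, 22, 49, 52, 82]


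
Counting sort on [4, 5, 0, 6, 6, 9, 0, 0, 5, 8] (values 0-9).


Input: [4, 5, 0, 6, 6, 9, 0, 0, 5, 8]
Counts: [3, 0, 0, 0, 1, 2, 2, 0, 1, 1]

Sorted: [0, 0, 0, 4, 5, 5, 6, 6, 8, 9]


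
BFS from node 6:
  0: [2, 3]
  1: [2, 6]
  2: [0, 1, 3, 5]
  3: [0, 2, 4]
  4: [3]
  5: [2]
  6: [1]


Visit 6, enqueue [1]
Visit 1, enqueue [2]
Visit 2, enqueue [0, 3, 5]
Visit 0, enqueue []
Visit 3, enqueue [4]
Visit 5, enqueue []
Visit 4, enqueue []

BFS order: [6, 1, 2, 0, 3, 5, 4]


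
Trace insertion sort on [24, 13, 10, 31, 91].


Initial: [24, 13, 10, 31, 91]
Insert 13: [13, 24, 10, 31, 91]
Insert 10: [10, 13, 24, 31, 91]
Insert 31: [10, 13, 24, 31, 91]
Insert 91: [10, 13, 24, 31, 91]

Sorted: [10, 13, 24, 31, 91]


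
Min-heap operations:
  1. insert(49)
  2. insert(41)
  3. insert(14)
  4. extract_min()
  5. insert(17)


insert(49) -> [49]
insert(41) -> [41, 49]
insert(14) -> [14, 49, 41]
extract_min()->14, [41, 49]
insert(17) -> [17, 49, 41]

Final heap: [17, 49, 41]


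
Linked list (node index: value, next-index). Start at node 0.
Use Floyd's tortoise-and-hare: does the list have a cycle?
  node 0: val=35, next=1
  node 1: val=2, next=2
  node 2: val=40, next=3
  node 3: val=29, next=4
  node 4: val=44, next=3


Floyd's tortoise (slow, +1) and hare (fast, +2):
  init: slow=0, fast=0
  step 1: slow=1, fast=2
  step 2: slow=2, fast=4
  step 3: slow=3, fast=4
  step 4: slow=4, fast=4
  slow == fast at node 4: cycle detected

Cycle: yes


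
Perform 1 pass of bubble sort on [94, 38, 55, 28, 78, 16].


Initial: [94, 38, 55, 28, 78, 16]
Pass 1: [38, 55, 28, 78, 16, 94] (5 swaps)

After 1 pass: [38, 55, 28, 78, 16, 94]


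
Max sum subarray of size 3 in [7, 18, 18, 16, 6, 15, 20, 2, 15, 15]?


[0:3]: 43
[1:4]: 52
[2:5]: 40
[3:6]: 37
[4:7]: 41
[5:8]: 37
[6:9]: 37
[7:10]: 32

Max: 52 at [1:4]


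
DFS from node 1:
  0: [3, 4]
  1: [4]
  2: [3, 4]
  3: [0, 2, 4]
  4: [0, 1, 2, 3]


Visit 1, push [4]
Visit 4, push [3, 2, 0]
Visit 0, push [3]
Visit 3, push [2]
Visit 2, push []

DFS order: [1, 4, 0, 3, 2]


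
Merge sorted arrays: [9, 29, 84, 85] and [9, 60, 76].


Take 9 from A
Take 9 from B
Take 29 from A
Take 60 from B
Take 76 from B

Merged: [9, 9, 29, 60, 76, 84, 85]


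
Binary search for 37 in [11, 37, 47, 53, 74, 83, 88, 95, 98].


Step 1: lo=0, hi=8, mid=4, val=74
Step 2: lo=0, hi=3, mid=1, val=37

Found at index 1


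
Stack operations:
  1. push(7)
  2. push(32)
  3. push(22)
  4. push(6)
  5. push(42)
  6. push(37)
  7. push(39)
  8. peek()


push(7) -> [7]
push(32) -> [7, 32]
push(22) -> [7, 32, 22]
push(6) -> [7, 32, 22, 6]
push(42) -> [7, 32, 22, 6, 42]
push(37) -> [7, 32, 22, 6, 42, 37]
push(39) -> [7, 32, 22, 6, 42, 37, 39]
peek()->39

Final stack: [7, 32, 22, 6, 42, 37, 39]


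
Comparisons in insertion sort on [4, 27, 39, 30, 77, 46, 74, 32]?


Algorithm: insertion sort
Input: [4, 27, 39, 30, 77, 46, 74, 32]
Sorted: [4, 27, 30, 32, 39, 46, 74, 77]

14


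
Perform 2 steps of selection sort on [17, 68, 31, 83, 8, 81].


Initial: [17, 68, 31, 83, 8, 81]
Step 1: min=8 at 4
  Swap: [8, 68, 31, 83, 17, 81]
Step 2: min=17 at 4
  Swap: [8, 17, 31, 83, 68, 81]

After 2 steps: [8, 17, 31, 83, 68, 81]


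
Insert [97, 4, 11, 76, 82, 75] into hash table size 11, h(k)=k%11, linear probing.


Insert 97: h=9 -> slot 9
Insert 4: h=4 -> slot 4
Insert 11: h=0 -> slot 0
Insert 76: h=10 -> slot 10
Insert 82: h=5 -> slot 5
Insert 75: h=9, 3 probes -> slot 1

Table: [11, 75, None, None, 4, 82, None, None, None, 97, 76]


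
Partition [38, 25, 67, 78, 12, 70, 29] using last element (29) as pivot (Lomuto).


Pivot: 29
  25 <= 29: swap -> [25, 38, 67, 78, 12, 70, 29]
  12 <= 29: swap -> [25, 12, 67, 78, 38, 70, 29]
Place pivot at 2: [25, 12, 29, 78, 38, 70, 67]

Partitioned: [25, 12, 29, 78, 38, 70, 67]


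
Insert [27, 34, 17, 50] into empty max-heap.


Insert 27: [27]
Insert 34: [34, 27]
Insert 17: [34, 27, 17]
Insert 50: [50, 34, 17, 27]

Final heap: [50, 34, 17, 27]


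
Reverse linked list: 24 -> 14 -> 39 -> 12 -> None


Step 1: curr=24, set curr.next=prev(None) | reversed so far: 24
Step 2: curr=14, set curr.next=prev(24) | reversed so far: 14 -> 24
Step 3: curr=39, set curr.next=prev(14) | reversed so far: 39 -> 14 -> 24
Step 4: curr=12, set curr.next=prev(39) | reversed so far: 12 -> 39 -> 14 -> 24

12 -> 39 -> 14 -> 24 -> None


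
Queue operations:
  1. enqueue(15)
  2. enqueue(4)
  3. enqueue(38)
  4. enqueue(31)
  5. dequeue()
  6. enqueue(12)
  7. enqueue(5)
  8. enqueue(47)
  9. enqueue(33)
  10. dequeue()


enqueue(15) -> [15]
enqueue(4) -> [15, 4]
enqueue(38) -> [15, 4, 38]
enqueue(31) -> [15, 4, 38, 31]
dequeue()->15, [4, 38, 31]
enqueue(12) -> [4, 38, 31, 12]
enqueue(5) -> [4, 38, 31, 12, 5]
enqueue(47) -> [4, 38, 31, 12, 5, 47]
enqueue(33) -> [4, 38, 31, 12, 5, 47, 33]
dequeue()->4, [38, 31, 12, 5, 47, 33]

Final queue: [38, 31, 12, 5, 47, 33]


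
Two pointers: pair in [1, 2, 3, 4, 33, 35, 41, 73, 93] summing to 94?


lo=0(1)+hi=8(93)=94

Yes: 1+93=94


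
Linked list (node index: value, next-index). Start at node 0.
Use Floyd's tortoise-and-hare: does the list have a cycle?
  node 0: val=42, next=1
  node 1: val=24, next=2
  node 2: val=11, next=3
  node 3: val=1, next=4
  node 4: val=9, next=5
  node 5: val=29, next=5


Floyd's tortoise (slow, +1) and hare (fast, +2):
  init: slow=0, fast=0
  step 1: slow=1, fast=2
  step 2: slow=2, fast=4
  step 3: slow=3, fast=5
  step 4: slow=4, fast=5
  step 5: slow=5, fast=5
  slow == fast at node 5: cycle detected

Cycle: yes


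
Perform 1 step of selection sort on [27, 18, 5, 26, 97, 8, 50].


Initial: [27, 18, 5, 26, 97, 8, 50]
Step 1: min=5 at 2
  Swap: [5, 18, 27, 26, 97, 8, 50]

After 1 step: [5, 18, 27, 26, 97, 8, 50]


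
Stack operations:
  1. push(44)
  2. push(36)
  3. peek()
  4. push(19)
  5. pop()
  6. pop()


push(44) -> [44]
push(36) -> [44, 36]
peek()->36
push(19) -> [44, 36, 19]
pop()->19, [44, 36]
pop()->36, [44]

Final stack: [44]


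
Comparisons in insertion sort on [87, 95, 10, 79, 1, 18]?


Algorithm: insertion sort
Input: [87, 95, 10, 79, 1, 18]
Sorted: [1, 10, 18, 79, 87, 95]

14


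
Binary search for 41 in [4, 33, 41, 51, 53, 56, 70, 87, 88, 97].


Step 1: lo=0, hi=9, mid=4, val=53
Step 2: lo=0, hi=3, mid=1, val=33
Step 3: lo=2, hi=3, mid=2, val=41

Found at index 2


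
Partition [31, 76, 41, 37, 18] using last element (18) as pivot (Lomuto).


Pivot: 18
Place pivot at 0: [18, 76, 41, 37, 31]

Partitioned: [18, 76, 41, 37, 31]


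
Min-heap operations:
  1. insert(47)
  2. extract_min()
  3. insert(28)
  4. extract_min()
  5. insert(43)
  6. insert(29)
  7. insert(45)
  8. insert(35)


insert(47) -> [47]
extract_min()->47, []
insert(28) -> [28]
extract_min()->28, []
insert(43) -> [43]
insert(29) -> [29, 43]
insert(45) -> [29, 43, 45]
insert(35) -> [29, 35, 45, 43]

Final heap: [29, 35, 45, 43]


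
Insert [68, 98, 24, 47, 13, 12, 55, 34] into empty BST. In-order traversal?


Insert 68: root
Insert 98: R from 68
Insert 24: L from 68
Insert 47: L from 68 -> R from 24
Insert 13: L from 68 -> L from 24
Insert 12: L from 68 -> L from 24 -> L from 13
Insert 55: L from 68 -> R from 24 -> R from 47
Insert 34: L from 68 -> R from 24 -> L from 47

In-order: [12, 13, 24, 34, 47, 55, 68, 98]


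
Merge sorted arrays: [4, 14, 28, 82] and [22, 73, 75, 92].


Take 4 from A
Take 14 from A
Take 22 from B
Take 28 from A
Take 73 from B
Take 75 from B
Take 82 from A

Merged: [4, 14, 22, 28, 73, 75, 82, 92]


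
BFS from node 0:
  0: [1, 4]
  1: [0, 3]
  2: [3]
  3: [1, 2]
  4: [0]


Visit 0, enqueue [1, 4]
Visit 1, enqueue [3]
Visit 4, enqueue []
Visit 3, enqueue [2]
Visit 2, enqueue []

BFS order: [0, 1, 4, 3, 2]


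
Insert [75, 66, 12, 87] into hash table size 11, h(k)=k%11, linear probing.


Insert 75: h=9 -> slot 9
Insert 66: h=0 -> slot 0
Insert 12: h=1 -> slot 1
Insert 87: h=10 -> slot 10

Table: [66, 12, None, None, None, None, None, None, None, 75, 87]


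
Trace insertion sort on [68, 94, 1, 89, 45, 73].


Initial: [68, 94, 1, 89, 45, 73]
Insert 94: [68, 94, 1, 89, 45, 73]
Insert 1: [1, 68, 94, 89, 45, 73]
Insert 89: [1, 68, 89, 94, 45, 73]
Insert 45: [1, 45, 68, 89, 94, 73]
Insert 73: [1, 45, 68, 73, 89, 94]

Sorted: [1, 45, 68, 73, 89, 94]


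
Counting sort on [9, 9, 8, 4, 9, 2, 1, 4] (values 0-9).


Input: [9, 9, 8, 4, 9, 2, 1, 4]
Counts: [0, 1, 1, 0, 2, 0, 0, 0, 1, 3]

Sorted: [1, 2, 4, 4, 8, 9, 9, 9]


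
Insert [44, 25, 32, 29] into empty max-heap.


Insert 44: [44]
Insert 25: [44, 25]
Insert 32: [44, 25, 32]
Insert 29: [44, 29, 32, 25]

Final heap: [44, 29, 32, 25]


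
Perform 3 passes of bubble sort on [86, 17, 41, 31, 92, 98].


Initial: [86, 17, 41, 31, 92, 98]
Pass 1: [17, 41, 31, 86, 92, 98] (3 swaps)
Pass 2: [17, 31, 41, 86, 92, 98] (1 swaps)
Pass 3: [17, 31, 41, 86, 92, 98] (0 swaps)

After 3 passes: [17, 31, 41, 86, 92, 98]


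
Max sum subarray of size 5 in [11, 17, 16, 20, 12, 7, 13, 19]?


[0:5]: 76
[1:6]: 72
[2:7]: 68
[3:8]: 71

Max: 76 at [0:5]


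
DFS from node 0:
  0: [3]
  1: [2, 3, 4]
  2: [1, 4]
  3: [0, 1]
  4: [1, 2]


Visit 0, push [3]
Visit 3, push [1]
Visit 1, push [4, 2]
Visit 2, push [4]
Visit 4, push []

DFS order: [0, 3, 1, 2, 4]


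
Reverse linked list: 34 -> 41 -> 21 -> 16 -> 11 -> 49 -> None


Step 1: curr=34, set curr.next=prev(None) | reversed so far: 34
Step 2: curr=41, set curr.next=prev(34) | reversed so far: 41 -> 34
Step 3: curr=21, set curr.next=prev(41) | reversed so far: 21 -> 41 -> 34
Step 4: curr=16, set curr.next=prev(21) | reversed so far: 16 -> 21 -> 41 -> 34
Step 5: curr=11, set curr.next=prev(16) | reversed so far: 11 -> 16 -> 21 -> 41 -> 34
Step 6: curr=49, set curr.next=prev(11) | reversed so far: 49 -> 11 -> 16 -> 21 -> 41 -> 34

49 -> 11 -> 16 -> 21 -> 41 -> 34 -> None


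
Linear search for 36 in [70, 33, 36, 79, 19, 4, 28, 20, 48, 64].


i=0: 70!=36
i=1: 33!=36
i=2: 36==36 found!

Found at 2, 3 comps


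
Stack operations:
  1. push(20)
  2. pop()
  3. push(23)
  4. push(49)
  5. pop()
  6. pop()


push(20) -> [20]
pop()->20, []
push(23) -> [23]
push(49) -> [23, 49]
pop()->49, [23]
pop()->23, []

Final stack: []


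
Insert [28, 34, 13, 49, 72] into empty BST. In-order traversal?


Insert 28: root
Insert 34: R from 28
Insert 13: L from 28
Insert 49: R from 28 -> R from 34
Insert 72: R from 28 -> R from 34 -> R from 49

In-order: [13, 28, 34, 49, 72]


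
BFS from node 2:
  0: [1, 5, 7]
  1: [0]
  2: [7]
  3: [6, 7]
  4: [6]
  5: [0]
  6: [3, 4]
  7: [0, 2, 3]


Visit 2, enqueue [7]
Visit 7, enqueue [0, 3]
Visit 0, enqueue [1, 5]
Visit 3, enqueue [6]
Visit 1, enqueue []
Visit 5, enqueue []
Visit 6, enqueue [4]
Visit 4, enqueue []

BFS order: [2, 7, 0, 3, 1, 5, 6, 4]


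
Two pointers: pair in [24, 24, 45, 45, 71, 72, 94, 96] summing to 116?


lo=0(24)+hi=7(96)=120
lo=0(24)+hi=6(94)=118
lo=0(24)+hi=5(72)=96
lo=1(24)+hi=5(72)=96
lo=2(45)+hi=5(72)=117
lo=2(45)+hi=4(71)=116

Yes: 45+71=116


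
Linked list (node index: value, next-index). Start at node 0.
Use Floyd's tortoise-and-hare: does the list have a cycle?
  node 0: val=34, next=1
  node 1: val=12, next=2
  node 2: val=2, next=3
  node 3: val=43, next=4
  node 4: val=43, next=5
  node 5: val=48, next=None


Floyd's tortoise (slow, +1) and hare (fast, +2):
  init: slow=0, fast=0
  step 1: slow=1, fast=2
  step 2: slow=2, fast=4
  step 3: fast 4->5->None, no cycle

Cycle: no


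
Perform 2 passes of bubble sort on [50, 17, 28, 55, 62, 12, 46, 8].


Initial: [50, 17, 28, 55, 62, 12, 46, 8]
Pass 1: [17, 28, 50, 55, 12, 46, 8, 62] (5 swaps)
Pass 2: [17, 28, 50, 12, 46, 8, 55, 62] (3 swaps)

After 2 passes: [17, 28, 50, 12, 46, 8, 55, 62]


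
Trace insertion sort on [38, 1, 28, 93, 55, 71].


Initial: [38, 1, 28, 93, 55, 71]
Insert 1: [1, 38, 28, 93, 55, 71]
Insert 28: [1, 28, 38, 93, 55, 71]
Insert 93: [1, 28, 38, 93, 55, 71]
Insert 55: [1, 28, 38, 55, 93, 71]
Insert 71: [1, 28, 38, 55, 71, 93]

Sorted: [1, 28, 38, 55, 71, 93]


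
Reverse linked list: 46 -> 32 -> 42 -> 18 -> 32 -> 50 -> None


Step 1: curr=46, set curr.next=prev(None) | reversed so far: 46
Step 2: curr=32, set curr.next=prev(46) | reversed so far: 32 -> 46
Step 3: curr=42, set curr.next=prev(32) | reversed so far: 42 -> 32 -> 46
Step 4: curr=18, set curr.next=prev(42) | reversed so far: 18 -> 42 -> 32 -> 46
Step 5: curr=32, set curr.next=prev(18) | reversed so far: 32 -> 18 -> 42 -> 32 -> 46
Step 6: curr=50, set curr.next=prev(32) | reversed so far: 50 -> 32 -> 18 -> 42 -> 32 -> 46

50 -> 32 -> 18 -> 42 -> 32 -> 46 -> None


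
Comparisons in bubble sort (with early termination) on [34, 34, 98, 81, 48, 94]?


Algorithm: bubble sort (with early termination)
Input: [34, 34, 98, 81, 48, 94]
Sorted: [34, 34, 48, 81, 94, 98]

12


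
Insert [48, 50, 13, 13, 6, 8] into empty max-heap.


Insert 48: [48]
Insert 50: [50, 48]
Insert 13: [50, 48, 13]
Insert 13: [50, 48, 13, 13]
Insert 6: [50, 48, 13, 13, 6]
Insert 8: [50, 48, 13, 13, 6, 8]

Final heap: [50, 48, 13, 13, 6, 8]


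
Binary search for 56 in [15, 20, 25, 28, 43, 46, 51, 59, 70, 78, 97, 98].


Step 1: lo=0, hi=11, mid=5, val=46
Step 2: lo=6, hi=11, mid=8, val=70
Step 3: lo=6, hi=7, mid=6, val=51
Step 4: lo=7, hi=7, mid=7, val=59

Not found


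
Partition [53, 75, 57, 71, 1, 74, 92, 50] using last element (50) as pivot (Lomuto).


Pivot: 50
  1 <= 50: swap -> [1, 75, 57, 71, 53, 74, 92, 50]
Place pivot at 1: [1, 50, 57, 71, 53, 74, 92, 75]

Partitioned: [1, 50, 57, 71, 53, 74, 92, 75]


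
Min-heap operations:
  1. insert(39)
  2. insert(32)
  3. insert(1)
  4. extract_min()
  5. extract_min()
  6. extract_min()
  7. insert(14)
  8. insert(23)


insert(39) -> [39]
insert(32) -> [32, 39]
insert(1) -> [1, 39, 32]
extract_min()->1, [32, 39]
extract_min()->32, [39]
extract_min()->39, []
insert(14) -> [14]
insert(23) -> [14, 23]

Final heap: [14, 23]


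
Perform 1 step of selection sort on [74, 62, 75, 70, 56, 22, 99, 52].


Initial: [74, 62, 75, 70, 56, 22, 99, 52]
Step 1: min=22 at 5
  Swap: [22, 62, 75, 70, 56, 74, 99, 52]

After 1 step: [22, 62, 75, 70, 56, 74, 99, 52]


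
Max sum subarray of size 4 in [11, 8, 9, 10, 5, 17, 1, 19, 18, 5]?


[0:4]: 38
[1:5]: 32
[2:6]: 41
[3:7]: 33
[4:8]: 42
[5:9]: 55
[6:10]: 43

Max: 55 at [5:9]


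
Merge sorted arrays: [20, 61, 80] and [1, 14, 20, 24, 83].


Take 1 from B
Take 14 from B
Take 20 from A
Take 20 from B
Take 24 from B
Take 61 from A
Take 80 from A

Merged: [1, 14, 20, 20, 24, 61, 80, 83]


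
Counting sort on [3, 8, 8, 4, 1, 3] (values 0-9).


Input: [3, 8, 8, 4, 1, 3]
Counts: [0, 1, 0, 2, 1, 0, 0, 0, 2, 0]

Sorted: [1, 3, 3, 4, 8, 8]


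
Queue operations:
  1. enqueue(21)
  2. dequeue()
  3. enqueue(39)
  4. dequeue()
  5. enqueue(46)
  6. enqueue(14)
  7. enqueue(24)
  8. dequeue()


enqueue(21) -> [21]
dequeue()->21, []
enqueue(39) -> [39]
dequeue()->39, []
enqueue(46) -> [46]
enqueue(14) -> [46, 14]
enqueue(24) -> [46, 14, 24]
dequeue()->46, [14, 24]

Final queue: [14, 24]


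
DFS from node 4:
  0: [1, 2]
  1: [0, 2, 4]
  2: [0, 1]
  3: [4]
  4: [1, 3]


Visit 4, push [3, 1]
Visit 1, push [2, 0]
Visit 0, push [2]
Visit 2, push []
Visit 3, push []

DFS order: [4, 1, 0, 2, 3]


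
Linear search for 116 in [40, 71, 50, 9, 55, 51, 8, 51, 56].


i=0: 40!=116
i=1: 71!=116
i=2: 50!=116
i=3: 9!=116
i=4: 55!=116
i=5: 51!=116
i=6: 8!=116
i=7: 51!=116
i=8: 56!=116

Not found, 9 comps


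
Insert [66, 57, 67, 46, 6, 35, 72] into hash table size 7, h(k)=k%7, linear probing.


Insert 66: h=3 -> slot 3
Insert 57: h=1 -> slot 1
Insert 67: h=4 -> slot 4
Insert 46: h=4, 1 probes -> slot 5
Insert 6: h=6 -> slot 6
Insert 35: h=0 -> slot 0
Insert 72: h=2 -> slot 2

Table: [35, 57, 72, 66, 67, 46, 6]


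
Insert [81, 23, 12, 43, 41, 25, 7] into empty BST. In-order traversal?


Insert 81: root
Insert 23: L from 81
Insert 12: L from 81 -> L from 23
Insert 43: L from 81 -> R from 23
Insert 41: L from 81 -> R from 23 -> L from 43
Insert 25: L from 81 -> R from 23 -> L from 43 -> L from 41
Insert 7: L from 81 -> L from 23 -> L from 12

In-order: [7, 12, 23, 25, 41, 43, 81]


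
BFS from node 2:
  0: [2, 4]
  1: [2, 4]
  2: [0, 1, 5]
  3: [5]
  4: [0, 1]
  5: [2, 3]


Visit 2, enqueue [0, 1, 5]
Visit 0, enqueue [4]
Visit 1, enqueue []
Visit 5, enqueue [3]
Visit 4, enqueue []
Visit 3, enqueue []

BFS order: [2, 0, 1, 5, 4, 3]


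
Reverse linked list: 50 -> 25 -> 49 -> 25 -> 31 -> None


Step 1: curr=50, set curr.next=prev(None) | reversed so far: 50
Step 2: curr=25, set curr.next=prev(50) | reversed so far: 25 -> 50
Step 3: curr=49, set curr.next=prev(25) | reversed so far: 49 -> 25 -> 50
Step 4: curr=25, set curr.next=prev(49) | reversed so far: 25 -> 49 -> 25 -> 50
Step 5: curr=31, set curr.next=prev(25) | reversed so far: 31 -> 25 -> 49 -> 25 -> 50

31 -> 25 -> 49 -> 25 -> 50 -> None


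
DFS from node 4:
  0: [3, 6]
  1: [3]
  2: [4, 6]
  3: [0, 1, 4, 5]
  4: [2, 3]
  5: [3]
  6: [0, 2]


Visit 4, push [3, 2]
Visit 2, push [6]
Visit 6, push [0]
Visit 0, push [3]
Visit 3, push [5, 1]
Visit 1, push []
Visit 5, push []

DFS order: [4, 2, 6, 0, 3, 1, 5]


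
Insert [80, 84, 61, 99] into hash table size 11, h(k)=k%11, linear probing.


Insert 80: h=3 -> slot 3
Insert 84: h=7 -> slot 7
Insert 61: h=6 -> slot 6
Insert 99: h=0 -> slot 0

Table: [99, None, None, 80, None, None, 61, 84, None, None, None]


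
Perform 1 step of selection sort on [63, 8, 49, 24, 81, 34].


Initial: [63, 8, 49, 24, 81, 34]
Step 1: min=8 at 1
  Swap: [8, 63, 49, 24, 81, 34]

After 1 step: [8, 63, 49, 24, 81, 34]


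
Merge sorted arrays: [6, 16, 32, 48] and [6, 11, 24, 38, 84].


Take 6 from A
Take 6 from B
Take 11 from B
Take 16 from A
Take 24 from B
Take 32 from A
Take 38 from B
Take 48 from A

Merged: [6, 6, 11, 16, 24, 32, 38, 48, 84]


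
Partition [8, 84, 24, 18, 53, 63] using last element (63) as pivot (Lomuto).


Pivot: 63
  8 <= 63: advance i (no swap)
  24 <= 63: swap -> [8, 24, 84, 18, 53, 63]
  18 <= 63: swap -> [8, 24, 18, 84, 53, 63]
  53 <= 63: swap -> [8, 24, 18, 53, 84, 63]
Place pivot at 4: [8, 24, 18, 53, 63, 84]

Partitioned: [8, 24, 18, 53, 63, 84]


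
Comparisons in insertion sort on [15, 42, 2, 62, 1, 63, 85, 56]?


Algorithm: insertion sort
Input: [15, 42, 2, 62, 1, 63, 85, 56]
Sorted: [1, 2, 15, 42, 56, 62, 63, 85]

14


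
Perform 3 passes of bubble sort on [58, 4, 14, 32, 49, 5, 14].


Initial: [58, 4, 14, 32, 49, 5, 14]
Pass 1: [4, 14, 32, 49, 5, 14, 58] (6 swaps)
Pass 2: [4, 14, 32, 5, 14, 49, 58] (2 swaps)
Pass 3: [4, 14, 5, 14, 32, 49, 58] (2 swaps)

After 3 passes: [4, 14, 5, 14, 32, 49, 58]


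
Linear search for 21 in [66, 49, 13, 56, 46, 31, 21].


i=0: 66!=21
i=1: 49!=21
i=2: 13!=21
i=3: 56!=21
i=4: 46!=21
i=5: 31!=21
i=6: 21==21 found!

Found at 6, 7 comps


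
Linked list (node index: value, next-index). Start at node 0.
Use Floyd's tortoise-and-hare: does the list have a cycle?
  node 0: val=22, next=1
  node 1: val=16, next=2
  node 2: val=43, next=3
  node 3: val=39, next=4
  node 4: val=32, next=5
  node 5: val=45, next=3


Floyd's tortoise (slow, +1) and hare (fast, +2):
  init: slow=0, fast=0
  step 1: slow=1, fast=2
  step 2: slow=2, fast=4
  step 3: slow=3, fast=3
  slow == fast at node 3: cycle detected

Cycle: yes


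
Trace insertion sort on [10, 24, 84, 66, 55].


Initial: [10, 24, 84, 66, 55]
Insert 24: [10, 24, 84, 66, 55]
Insert 84: [10, 24, 84, 66, 55]
Insert 66: [10, 24, 66, 84, 55]
Insert 55: [10, 24, 55, 66, 84]

Sorted: [10, 24, 55, 66, 84]


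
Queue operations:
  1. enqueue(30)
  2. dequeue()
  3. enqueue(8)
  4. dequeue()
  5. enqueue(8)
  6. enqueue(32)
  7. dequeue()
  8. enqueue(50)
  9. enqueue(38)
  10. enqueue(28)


enqueue(30) -> [30]
dequeue()->30, []
enqueue(8) -> [8]
dequeue()->8, []
enqueue(8) -> [8]
enqueue(32) -> [8, 32]
dequeue()->8, [32]
enqueue(50) -> [32, 50]
enqueue(38) -> [32, 50, 38]
enqueue(28) -> [32, 50, 38, 28]

Final queue: [32, 50, 38, 28]
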